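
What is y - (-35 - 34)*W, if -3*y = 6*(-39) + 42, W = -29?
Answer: -1937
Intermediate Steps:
y = 64 (y = -(6*(-39) + 42)/3 = -(-234 + 42)/3 = -1/3*(-192) = 64)
y - (-35 - 34)*W = 64 - (-35 - 34)*(-29) = 64 - (-69)*(-29) = 64 - 1*2001 = 64 - 2001 = -1937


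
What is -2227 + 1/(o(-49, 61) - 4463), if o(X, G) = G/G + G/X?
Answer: -487042722/218699 ≈ -2227.0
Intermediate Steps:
o(X, G) = 1 + G/X
-2227 + 1/(o(-49, 61) - 4463) = -2227 + 1/((61 - 49)/(-49) - 4463) = -2227 + 1/(-1/49*12 - 4463) = -2227 + 1/(-12/49 - 4463) = -2227 + 1/(-218699/49) = -2227 - 49/218699 = -487042722/218699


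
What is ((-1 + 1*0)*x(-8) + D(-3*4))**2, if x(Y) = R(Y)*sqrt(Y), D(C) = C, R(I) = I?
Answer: -368 - 384*I*sqrt(2) ≈ -368.0 - 543.06*I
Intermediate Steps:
x(Y) = Y**(3/2) (x(Y) = Y*sqrt(Y) = Y**(3/2))
((-1 + 1*0)*x(-8) + D(-3*4))**2 = ((-1 + 1*0)*(-8)**(3/2) - 3*4)**2 = ((-1 + 0)*(-16*I*sqrt(2)) - 12)**2 = (-(-16)*I*sqrt(2) - 12)**2 = (16*I*sqrt(2) - 12)**2 = (-12 + 16*I*sqrt(2))**2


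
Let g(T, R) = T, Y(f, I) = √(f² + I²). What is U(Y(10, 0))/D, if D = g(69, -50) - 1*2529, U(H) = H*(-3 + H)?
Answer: -7/246 ≈ -0.028455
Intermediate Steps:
Y(f, I) = √(I² + f²)
D = -2460 (D = 69 - 1*2529 = 69 - 2529 = -2460)
U(Y(10, 0))/D = (√(0² + 10²)*(-3 + √(0² + 10²)))/(-2460) = (√(0 + 100)*(-3 + √(0 + 100)))*(-1/2460) = (√100*(-3 + √100))*(-1/2460) = (10*(-3 + 10))*(-1/2460) = (10*7)*(-1/2460) = 70*(-1/2460) = -7/246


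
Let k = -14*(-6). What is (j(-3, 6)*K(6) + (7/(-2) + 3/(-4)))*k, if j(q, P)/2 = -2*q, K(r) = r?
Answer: 5691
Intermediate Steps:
j(q, P) = -4*q (j(q, P) = 2*(-2*q) = -4*q)
k = 84
(j(-3, 6)*K(6) + (7/(-2) + 3/(-4)))*k = (-4*(-3)*6 + (7/(-2) + 3/(-4)))*84 = (12*6 + (7*(-1/2) + 3*(-1/4)))*84 = (72 + (-7/2 - 3/4))*84 = (72 - 17/4)*84 = (271/4)*84 = 5691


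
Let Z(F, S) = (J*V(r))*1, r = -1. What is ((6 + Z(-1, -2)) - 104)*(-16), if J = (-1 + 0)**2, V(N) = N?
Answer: 1584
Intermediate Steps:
J = 1 (J = (-1)**2 = 1)
Z(F, S) = -1 (Z(F, S) = (1*(-1))*1 = -1*1 = -1)
((6 + Z(-1, -2)) - 104)*(-16) = ((6 - 1) - 104)*(-16) = (5 - 104)*(-16) = -99*(-16) = 1584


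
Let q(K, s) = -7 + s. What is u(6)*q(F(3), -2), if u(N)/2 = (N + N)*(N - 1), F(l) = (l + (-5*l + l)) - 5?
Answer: -1080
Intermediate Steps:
F(l) = -5 - 3*l (F(l) = (l - 4*l) - 5 = -3*l - 5 = -5 - 3*l)
u(N) = 4*N*(-1 + N) (u(N) = 2*((N + N)*(N - 1)) = 2*((2*N)*(-1 + N)) = 2*(2*N*(-1 + N)) = 4*N*(-1 + N))
u(6)*q(F(3), -2) = (4*6*(-1 + 6))*(-7 - 2) = (4*6*5)*(-9) = 120*(-9) = -1080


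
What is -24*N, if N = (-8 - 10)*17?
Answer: 7344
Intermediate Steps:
N = -306 (N = -18*17 = -306)
-24*N = -24*(-306) = 7344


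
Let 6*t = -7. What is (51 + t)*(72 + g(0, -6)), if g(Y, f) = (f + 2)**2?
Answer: 13156/3 ≈ 4385.3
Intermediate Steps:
t = -7/6 (t = (1/6)*(-7) = -7/6 ≈ -1.1667)
g(Y, f) = (2 + f)**2
(51 + t)*(72 + g(0, -6)) = (51 - 7/6)*(72 + (2 - 6)**2) = 299*(72 + (-4)**2)/6 = 299*(72 + 16)/6 = (299/6)*88 = 13156/3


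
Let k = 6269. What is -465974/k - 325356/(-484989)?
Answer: -74650869174/1013465347 ≈ -73.659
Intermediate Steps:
-465974/k - 325356/(-484989) = -465974/6269 - 325356/(-484989) = -465974*1/6269 - 325356*(-1/484989) = -465974/6269 + 108452/161663 = -74650869174/1013465347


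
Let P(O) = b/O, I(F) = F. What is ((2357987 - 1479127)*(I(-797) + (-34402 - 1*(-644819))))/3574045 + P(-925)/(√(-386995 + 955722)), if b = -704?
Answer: 107154126640/714809 + 704*√568727/526072475 ≈ 1.4991e+5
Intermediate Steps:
P(O) = -704/O
((2357987 - 1479127)*(I(-797) + (-34402 - 1*(-644819))))/3574045 + P(-925)/(√(-386995 + 955722)) = ((2357987 - 1479127)*(-797 + (-34402 - 1*(-644819))))/3574045 + (-704/(-925))/(√(-386995 + 955722)) = (878860*(-797 + (-34402 + 644819)))*(1/3574045) + (-704*(-1/925))/(√568727) = (878860*(-797 + 610417))*(1/3574045) + 704*(√568727/568727)/925 = (878860*609620)*(1/3574045) + 704*√568727/526072475 = 535770633200*(1/3574045) + 704*√568727/526072475 = 107154126640/714809 + 704*√568727/526072475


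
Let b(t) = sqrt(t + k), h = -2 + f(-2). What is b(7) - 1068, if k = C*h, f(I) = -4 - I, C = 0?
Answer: -1068 + sqrt(7) ≈ -1065.4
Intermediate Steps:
h = -4 (h = -2 + (-4 - 1*(-2)) = -2 + (-4 + 2) = -2 - 2 = -4)
k = 0 (k = 0*(-4) = 0)
b(t) = sqrt(t) (b(t) = sqrt(t + 0) = sqrt(t))
b(7) - 1068 = sqrt(7) - 1068 = -1068 + sqrt(7)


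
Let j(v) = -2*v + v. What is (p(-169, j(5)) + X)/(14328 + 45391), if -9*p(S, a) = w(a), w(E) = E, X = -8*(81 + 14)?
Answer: -6835/537471 ≈ -0.012717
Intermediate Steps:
j(v) = -v
X = -760 (X = -8*95 = -760)
p(S, a) = -a/9
(p(-169, j(5)) + X)/(14328 + 45391) = (-(-1)*5/9 - 760)/(14328 + 45391) = (-⅑*(-5) - 760)/59719 = (5/9 - 760)*(1/59719) = -6835/9*1/59719 = -6835/537471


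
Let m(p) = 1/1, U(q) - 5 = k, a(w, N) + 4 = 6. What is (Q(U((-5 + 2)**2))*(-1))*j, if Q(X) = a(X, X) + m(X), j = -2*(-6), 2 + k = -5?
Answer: -36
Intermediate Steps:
a(w, N) = 2 (a(w, N) = -4 + 6 = 2)
k = -7 (k = -2 - 5 = -7)
U(q) = -2 (U(q) = 5 - 7 = -2)
m(p) = 1
j = 12
Q(X) = 3 (Q(X) = 2 + 1 = 3)
(Q(U((-5 + 2)**2))*(-1))*j = (3*(-1))*12 = -3*12 = -36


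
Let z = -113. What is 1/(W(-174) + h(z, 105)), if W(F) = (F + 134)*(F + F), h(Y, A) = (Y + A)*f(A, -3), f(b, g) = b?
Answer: 1/13080 ≈ 7.6453e-5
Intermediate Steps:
h(Y, A) = A*(A + Y) (h(Y, A) = (Y + A)*A = (A + Y)*A = A*(A + Y))
W(F) = 2*F*(134 + F) (W(F) = (134 + F)*(2*F) = 2*F*(134 + F))
1/(W(-174) + h(z, 105)) = 1/(2*(-174)*(134 - 174) + 105*(105 - 113)) = 1/(2*(-174)*(-40) + 105*(-8)) = 1/(13920 - 840) = 1/13080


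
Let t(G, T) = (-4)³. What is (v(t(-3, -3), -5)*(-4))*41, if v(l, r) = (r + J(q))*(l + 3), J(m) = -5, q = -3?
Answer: -100040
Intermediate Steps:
t(G, T) = -64
v(l, r) = (-5 + r)*(3 + l) (v(l, r) = (r - 5)*(l + 3) = (-5 + r)*(3 + l))
(v(t(-3, -3), -5)*(-4))*41 = ((-15 - 5*(-64) + 3*(-5) - 64*(-5))*(-4))*41 = ((-15 + 320 - 15 + 320)*(-4))*41 = (610*(-4))*41 = -2440*41 = -100040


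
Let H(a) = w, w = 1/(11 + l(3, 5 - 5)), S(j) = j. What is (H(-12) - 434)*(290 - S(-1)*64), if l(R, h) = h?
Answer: -1689642/11 ≈ -1.5360e+5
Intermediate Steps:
w = 1/11 (w = 1/(11 + (5 - 5)) = 1/(11 + 0) = 1/11 ≈ 0.090909)
H(a) = 1/11
(H(-12) - 434)*(290 - S(-1)*64) = (1/11 - 434)*(290 - 1*(-1)*64) = -4773*(290 + 1*64)/11 = -4773*(290 + 64)/11 = -4773/11*354 = -1689642/11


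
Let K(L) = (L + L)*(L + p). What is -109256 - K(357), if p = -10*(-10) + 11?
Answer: -443408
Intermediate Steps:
p = 111 (p = 100 + 11 = 111)
K(L) = 2*L*(111 + L) (K(L) = (L + L)*(L + 111) = (2*L)*(111 + L) = 2*L*(111 + L))
-109256 - K(357) = -109256 - 2*357*(111 + 357) = -109256 - 2*357*468 = -109256 - 1*334152 = -109256 - 334152 = -443408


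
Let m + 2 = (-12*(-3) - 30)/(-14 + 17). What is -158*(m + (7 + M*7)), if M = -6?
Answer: 5530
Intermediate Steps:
m = 0 (m = -2 + (-12*(-3) - 30)/(-14 + 17) = -2 + (36 - 30)/3 = -2 + 6*(1/3) = -2 + 2 = 0)
-158*(m + (7 + M*7)) = -158*(0 + (7 - 6*7)) = -158*(0 + (7 - 42)) = -158*(0 - 35) = -158*(-35) = 5530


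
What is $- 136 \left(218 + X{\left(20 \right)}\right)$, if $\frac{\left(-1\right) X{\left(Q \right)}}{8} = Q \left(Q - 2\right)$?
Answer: $362032$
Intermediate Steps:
$X{\left(Q \right)} = - 8 Q \left(-2 + Q\right)$ ($X{\left(Q \right)} = - 8 Q \left(Q - 2\right) = - 8 Q \left(-2 + Q\right)$)
$- 136 \left(218 + X{\left(20 \right)}\right) = - 136 \left(218 + 8 \cdot 20 \left(2 - 20\right)\right) = - 136 \left(218 + 8 \cdot 20 \left(-18\right)\right) = - 136 \left(218 - 2880\right) = \left(-136\right) \left(-2662\right) = 362032$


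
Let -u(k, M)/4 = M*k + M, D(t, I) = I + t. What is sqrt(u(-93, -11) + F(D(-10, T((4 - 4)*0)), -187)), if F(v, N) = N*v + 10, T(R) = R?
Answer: 2*I*sqrt(542) ≈ 46.562*I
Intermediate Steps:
u(k, M) = -4*M - 4*M*k (u(k, M) = -4*(M*k + M) = -4*(M + M*k) = -4*M - 4*M*k)
F(v, N) = 10 + N*v
sqrt(u(-93, -11) + F(D(-10, T((4 - 4)*0)), -187)) = sqrt(-4*(-11)*(1 - 93) + (10 - 187*((4 - 4)*0 - 10))) = sqrt(-4*(-11)*(-92) + (10 - 187*(0*0 - 10))) = sqrt(-4048 + (10 - 187*(0 - 10))) = sqrt(-4048 + (10 - 187*(-10))) = sqrt(-4048 + (10 + 1870)) = sqrt(-4048 + 1880) = sqrt(-2168) = 2*I*sqrt(542)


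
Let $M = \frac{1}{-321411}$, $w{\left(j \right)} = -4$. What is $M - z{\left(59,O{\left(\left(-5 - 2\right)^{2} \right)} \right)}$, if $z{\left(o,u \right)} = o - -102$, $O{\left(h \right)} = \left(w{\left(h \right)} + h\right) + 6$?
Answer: $- \frac{51747172}{321411} \approx -161.0$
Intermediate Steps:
$M = - \frac{1}{321411} \approx -3.1113 \cdot 10^{-6}$
$O{\left(h \right)} = 2 + h$ ($O{\left(h \right)} = \left(-4 + h\right) + 6 = 2 + h$)
$z{\left(o,u \right)} = 102 + o$ ($z{\left(o,u \right)} = o + 102 = 102 + o$)
$M - z{\left(59,O{\left(\left(-5 - 2\right)^{2} \right)} \right)} = - \frac{1}{321411} - \left(102 + 59\right) = - \frac{1}{321411} - 161 = - \frac{51747172}{321411}$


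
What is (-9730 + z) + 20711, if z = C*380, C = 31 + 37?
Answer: 36821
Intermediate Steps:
C = 68
z = 25840 (z = 68*380 = 25840)
(-9730 + z) + 20711 = (-9730 + 25840) + 20711 = 16110 + 20711 = 36821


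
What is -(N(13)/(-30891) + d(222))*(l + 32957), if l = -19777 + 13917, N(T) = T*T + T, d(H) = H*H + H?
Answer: -5919880289344/4413 ≈ -1.3415e+9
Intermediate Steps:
d(H) = H + H**2 (d(H) = H**2 + H = H + H**2)
N(T) = T + T**2 (N(T) = T**2 + T = T + T**2)
l = -5860
-(N(13)/(-30891) + d(222))*(l + 32957) = -((13*(1 + 13))/(-30891) + 222*(1 + 222))*(-5860 + 32957) = -((13*14)*(-1/30891) + 222*223)*27097 = -(182*(-1/30891) + 49506)*27097 = -(-26/4413 + 49506)*27097 = -218469952*27097/4413 = -1*5919880289344/4413 = -5919880289344/4413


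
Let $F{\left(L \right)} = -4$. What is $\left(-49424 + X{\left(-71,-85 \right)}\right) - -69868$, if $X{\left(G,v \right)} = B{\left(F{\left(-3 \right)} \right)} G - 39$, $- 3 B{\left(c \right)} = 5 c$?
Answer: $\frac{59795}{3} \approx 19932.0$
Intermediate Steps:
$B{\left(c \right)} = - \frac{5 c}{3}$
$X{\left(G,v \right)} = -39 + \frac{20 G}{3}$ ($X{\left(G,v \right)} = \left(- \frac{5}{3}\right) \left(-4\right) G - 39 = \frac{20 G}{3} - 39 = -39 + \frac{20 G}{3}$)
$\left(-49424 + X{\left(-71,-85 \right)}\right) - -69868 = \left(-49424 + \left(-39 + \frac{20}{3} \left(-71\right)\right)\right) - -69868 = \left(-49424 - \frac{1537}{3}\right) + 69868 = - \frac{149809}{3} + 69868 = \frac{59795}{3}$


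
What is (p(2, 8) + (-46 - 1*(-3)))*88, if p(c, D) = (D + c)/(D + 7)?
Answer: -11176/3 ≈ -3725.3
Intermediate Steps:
p(c, D) = (D + c)/(7 + D)
(p(2, 8) + (-46 - 1*(-3)))*88 = ((8 + 2)/(7 + 8) + (-46 - 1*(-3)))*88 = (10/15 + (-46 + 3))*88 = ((1/15)*10 - 43)*88 = (2/3 - 43)*88 = -127/3*88 = -11176/3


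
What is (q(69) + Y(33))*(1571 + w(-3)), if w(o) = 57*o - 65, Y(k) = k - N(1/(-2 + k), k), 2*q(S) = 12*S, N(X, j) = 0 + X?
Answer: 18497760/31 ≈ 5.9670e+5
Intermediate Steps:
N(X, j) = X
q(S) = 6*S (q(S) = (12*S)/2 = 6*S)
Y(k) = k - 1/(-2 + k)
w(o) = -65 + 57*o
(q(69) + Y(33))*(1571 + w(-3)) = (6*69 + (-1 + 33*(-2 + 33))/(-2 + 33))*(1571 + (-65 + 57*(-3))) = (414 + (-1 + 33*31)/31)*(1571 + (-65 - 171)) = (414 + (-1 + 1023)/31)*(1571 - 236) = (414 + (1/31)*1022)*1335 = (414 + 1022/31)*1335 = (13856/31)*1335 = 18497760/31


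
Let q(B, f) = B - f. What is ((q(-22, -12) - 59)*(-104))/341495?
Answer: 7176/341495 ≈ 0.021013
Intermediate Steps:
((q(-22, -12) - 59)*(-104))/341495 = (((-22 - 1*(-12)) - 59)*(-104))/341495 = (((-22 + 12) - 59)*(-104))*(1/341495) = ((-10 - 59)*(-104))*(1/341495) = -69*(-104)*(1/341495) = 7176*(1/341495) = 7176/341495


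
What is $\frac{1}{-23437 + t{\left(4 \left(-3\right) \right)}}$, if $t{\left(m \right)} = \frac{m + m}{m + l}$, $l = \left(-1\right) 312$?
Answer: $- \frac{27}{632797} \approx -4.2668 \cdot 10^{-5}$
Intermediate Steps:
$l = -312$
$t{\left(m \right)} = \frac{2 m}{-312 + m}$ ($t{\left(m \right)} = \frac{m + m}{m - 312} = \frac{2 m}{-312 + m}$)
$\frac{1}{-23437 + t{\left(4 \left(-3\right) \right)}} = \frac{1}{-23437 + \frac{2 \cdot 4 \left(-3\right)}{-312 + 4 \left(-3\right)}} = \frac{1}{-23437 + 2 \left(-12\right) \frac{1}{-312 - 12}} = \frac{1}{-23437 + 2 \left(-12\right) \frac{1}{-324}} = \frac{1}{-23437 + 2 \left(-12\right) \left(- \frac{1}{324}\right)} = \frac{1}{-23437 + \frac{2}{27}} = \frac{1}{- \frac{632797}{27}} = - \frac{27}{632797}$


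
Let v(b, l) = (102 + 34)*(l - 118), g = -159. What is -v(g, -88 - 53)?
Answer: 35224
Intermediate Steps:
v(b, l) = -16048 + 136*l (v(b, l) = 136*(-118 + l) = -16048 + 136*l)
-v(g, -88 - 53) = -(-16048 + 136*(-88 - 53)) = -(-16048 + 136*(-141)) = -(-16048 - 19176) = -1*(-35224) = 35224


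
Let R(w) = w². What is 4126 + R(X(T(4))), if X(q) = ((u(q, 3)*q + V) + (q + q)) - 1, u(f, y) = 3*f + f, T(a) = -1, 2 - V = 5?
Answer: 4130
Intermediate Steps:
V = -3 (V = 2 - 1*5 = 2 - 5 = -3)
u(f, y) = 4*f
X(q) = -4 + 2*q + 4*q² (X(q) = (((4*q)*q - 3) + (q + q)) - 1 = ((4*q² - 3) + 2*q) - 1 = ((-3 + 4*q²) + 2*q) - 1 = (-3 + 2*q + 4*q²) - 1 = -4 + 2*q + 4*q²)
4126 + R(X(T(4))) = 4126 + (-4 + 2*(-1) + 4*(-1)²)² = 4126 + (-4 - 2 + 4*1)² = 4126 + (-4 - 2 + 4)² = 4126 + (-2)² = 4126 + 4 = 4130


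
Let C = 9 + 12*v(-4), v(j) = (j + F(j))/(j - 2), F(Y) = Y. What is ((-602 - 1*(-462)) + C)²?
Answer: 13225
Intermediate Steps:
v(j) = 2*j/(-2 + j) (v(j) = (j + j)/(j - 2) = (2*j)/(-2 + j) = 2*j/(-2 + j))
C = 25 (C = 9 + 12*(2*(-4)/(-2 - 4)) = 9 + 12*(2*(-4)/(-6)) = 9 + 12*(2*(-4)*(-⅙)) = 9 + 12*(4/3) = 9 + 16 = 25)
((-602 - 1*(-462)) + C)² = ((-602 - 1*(-462)) + 25)² = ((-602 + 462) + 25)² = (-140 + 25)² = (-115)² = 13225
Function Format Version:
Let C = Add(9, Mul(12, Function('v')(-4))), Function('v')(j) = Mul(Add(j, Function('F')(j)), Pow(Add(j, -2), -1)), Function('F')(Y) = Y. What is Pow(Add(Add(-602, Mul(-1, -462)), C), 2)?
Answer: 13225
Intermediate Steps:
Function('v')(j) = Mul(2, j, Pow(Add(-2, j), -1)) (Function('v')(j) = Mul(Add(j, j), Pow(Add(j, -2), -1)) = Mul(Mul(2, j), Pow(Add(-2, j), -1)) = Mul(2, j, Pow(Add(-2, j), -1)))
C = 25 (C = Add(9, Mul(12, Mul(2, -4, Pow(Add(-2, -4), -1)))) = Add(9, Mul(12, Mul(2, -4, Pow(-6, -1)))) = Add(9, Mul(12, Mul(2, -4, Rational(-1, 6)))) = Add(9, Mul(12, Rational(4, 3))) = Add(9, 16) = 25)
Pow(Add(Add(-602, Mul(-1, -462)), C), 2) = Pow(Add(Add(-602, Mul(-1, -462)), 25), 2) = Pow(Add(Add(-602, 462), 25), 2) = Pow(Add(-140, 25), 2) = Pow(-115, 2) = 13225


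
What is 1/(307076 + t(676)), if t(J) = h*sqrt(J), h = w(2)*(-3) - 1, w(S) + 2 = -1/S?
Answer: 1/307245 ≈ 3.2547e-6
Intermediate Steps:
w(S) = -2 - 1/S
h = 13/2 (h = (-2 - 1/2)*(-3) - 1 = -5/2*(-3) - 1 = 15/2 - 1 = 13/2 ≈ 6.5000)
t(J) = 13*sqrt(J)/2
1/(307076 + t(676)) = 1/(307076 + 13*sqrt(676)/2) = 1/(307076 + (13/2)*26) = 1/(307076 + 169) = 1/307245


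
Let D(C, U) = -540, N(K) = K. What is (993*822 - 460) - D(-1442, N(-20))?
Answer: 816326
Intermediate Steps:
(993*822 - 460) - D(-1442, N(-20)) = (993*822 - 460) - 1*(-540) = (816246 - 460) + 540 = 815786 + 540 = 816326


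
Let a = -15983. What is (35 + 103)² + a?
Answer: 3061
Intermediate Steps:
(35 + 103)² + a = (35 + 103)² - 15983 = 138² - 15983 = 19044 - 15983 = 3061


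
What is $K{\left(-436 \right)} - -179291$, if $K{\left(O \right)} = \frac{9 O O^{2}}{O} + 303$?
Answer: $1890458$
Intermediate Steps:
$K{\left(O \right)} = 303 + 9 O^{2}$ ($K{\left(O \right)} = \frac{9 O^{3}}{O} + 303 = 9 O^{2} + 303 = 303 + 9 O^{2}$)
$K{\left(-436 \right)} - -179291 = \left(303 + 9 \left(-436\right)^{2}\right) - -179291 = \left(303 + 9 \cdot 190096\right) + 179291 = \left(303 + 1710864\right) + 179291 = 1711167 + 179291 = 1890458$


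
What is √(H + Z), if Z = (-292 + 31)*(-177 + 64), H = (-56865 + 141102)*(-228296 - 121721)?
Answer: 2*I*√7371088134 ≈ 1.7171e+5*I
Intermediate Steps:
H = -29484382029 (H = 84237*(-350017) = -29484382029)
Z = 29493 (Z = -261*(-113) = 29493)
√(H + Z) = √(-29484382029 + 29493) = √(-29484352536) = 2*I*√7371088134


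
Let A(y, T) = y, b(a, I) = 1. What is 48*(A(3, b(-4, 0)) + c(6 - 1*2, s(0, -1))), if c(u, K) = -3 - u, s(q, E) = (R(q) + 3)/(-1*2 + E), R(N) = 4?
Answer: -192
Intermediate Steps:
s(q, E) = 7/(-2 + E) (s(q, E) = (4 + 3)/(-1*2 + E) = 7/(-2 + E))
48*(A(3, b(-4, 0)) + c(6 - 1*2, s(0, -1))) = 48*(3 + (-3 - (6 - 1*2))) = 48*(3 + (-3 - (6 - 2))) = 48*(3 + (-3 - 1*4)) = 48*(3 + (-3 - 4)) = 48*(3 - 7) = 48*(-4) = -192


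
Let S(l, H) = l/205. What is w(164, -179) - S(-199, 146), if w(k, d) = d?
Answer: -36496/205 ≈ -178.03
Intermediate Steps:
S(l, H) = l/205 (S(l, H) = l*(1/205) = l/205)
w(164, -179) - S(-199, 146) = -179 - (-199)/205 = -179 - 1*(-199/205) = -179 + 199/205 = -36496/205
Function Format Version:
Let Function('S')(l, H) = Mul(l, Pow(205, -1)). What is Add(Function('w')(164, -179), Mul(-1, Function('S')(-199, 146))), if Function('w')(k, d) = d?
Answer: Rational(-36496, 205) ≈ -178.03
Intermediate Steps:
Function('S')(l, H) = Mul(Rational(1, 205), l) (Function('S')(l, H) = Mul(l, Rational(1, 205)) = Mul(Rational(1, 205), l))
Add(Function('w')(164, -179), Mul(-1, Function('S')(-199, 146))) = Add(-179, Mul(-1, Mul(Rational(1, 205), -199))) = Add(-179, Mul(-1, Rational(-199, 205))) = Add(-179, Rational(199, 205)) = Rational(-36496, 205)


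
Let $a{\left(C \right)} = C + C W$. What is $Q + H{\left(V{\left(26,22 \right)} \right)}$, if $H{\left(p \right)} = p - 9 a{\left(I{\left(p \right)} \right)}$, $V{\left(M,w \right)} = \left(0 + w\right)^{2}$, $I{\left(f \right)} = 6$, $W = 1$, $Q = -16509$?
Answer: $-16133$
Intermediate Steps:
$V{\left(M,w \right)} = w^{2}$
$a{\left(C \right)} = 2 C$ ($a{\left(C \right)} = C + C 1 = C + C = 2 C$)
$H{\left(p \right)} = -108 + p$ ($H{\left(p \right)} = p - 9 \cdot 2 \cdot 6 = p - 108 = -108 + p$)
$Q + H{\left(V{\left(26,22 \right)} \right)} = -16509 - \left(108 - 22^{2}\right) = -16509 + \left(-108 + 484\right) = -16509 + 376 = -16133$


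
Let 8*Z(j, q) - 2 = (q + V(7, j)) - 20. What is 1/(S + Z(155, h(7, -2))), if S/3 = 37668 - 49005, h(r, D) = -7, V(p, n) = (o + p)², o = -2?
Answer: -1/34011 ≈ -2.9402e-5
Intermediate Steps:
V(p, n) = (-2 + p)²
S = -34011 (S = 3*(37668 - 49005) = 3*(-11337) = -34011)
Z(j, q) = 7/8 + q/8 (Z(j, q) = ¼ + ((q + (-2 + 7)²) - 20)/8 = ¼ + ((q + 5²) - 20)/8 = ¼ + ((q + 25) - 20)/8 = ¼ + ((25 + q) - 20)/8 = ¼ + (5 + q)/8 = ¼ + (5/8 + q/8) = 7/8 + q/8)
1/(S + Z(155, h(7, -2))) = 1/(-34011 + (7/8 + (⅛)*(-7))) = 1/(-34011 + (7/8 - 7/8)) = 1/(-34011 + 0) = 1/(-34011) = -1/34011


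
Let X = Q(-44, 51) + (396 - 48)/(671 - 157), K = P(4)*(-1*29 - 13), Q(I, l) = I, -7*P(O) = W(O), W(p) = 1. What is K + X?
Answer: -9592/257 ≈ -37.323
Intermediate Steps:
P(O) = -⅐ (P(O) = -⅐*1 = -⅐)
K = 6 (K = -(-1*29 - 13)/7 = -(-29 - 13)/7 = -⅐*(-42) = 6)
X = -11134/257 (X = -44 + (396 - 48)/(671 - 157) = -44 + 348/514 = -44 + 348*(1/514) = -44 + 174/257 = -11134/257 ≈ -43.323)
K + X = 6 - 11134/257 = -9592/257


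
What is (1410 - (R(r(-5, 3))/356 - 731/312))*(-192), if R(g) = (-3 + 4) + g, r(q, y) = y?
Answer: -313741016/1157 ≈ -2.7117e+5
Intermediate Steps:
R(g) = 1 + g
(1410 - (R(r(-5, 3))/356 - 731/312))*(-192) = (1410 - ((1 + 3)/356 - 731/312))*(-192) = (1410 - (4*(1/356) - 731*1/312))*(-192) = (1410 - (1/89 - 731/312))*(-192) = (1410 - 1*(-64747/27768))*(-192) = (1410 + 64747/27768)*(-192) = (39217627/27768)*(-192) = -313741016/1157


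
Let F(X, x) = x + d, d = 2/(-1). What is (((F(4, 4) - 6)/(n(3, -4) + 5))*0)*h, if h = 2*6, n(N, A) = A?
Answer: 0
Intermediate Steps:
d = -2 (d = 2*(-1) = -2)
F(X, x) = -2 + x (F(X, x) = x - 2 = -2 + x)
h = 12
(((F(4, 4) - 6)/(n(3, -4) + 5))*0)*h = ((((-2 + 4) - 6)/(-4 + 5))*0)*12 = (((2 - 6)/1)*0)*12 = (-4*1*0)*12 = -4*0*12 = 0*12 = 0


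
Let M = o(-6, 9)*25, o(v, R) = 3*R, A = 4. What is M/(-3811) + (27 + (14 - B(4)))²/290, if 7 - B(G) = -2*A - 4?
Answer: 824387/552595 ≈ 1.4918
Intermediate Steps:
B(G) = 19 (B(G) = 7 - (-2*4 - 4) = 7 - (-8 - 4) = 7 - 1*(-12) = 7 + 12 = 19)
M = 675 (M = (3*9)*25 = 27*25 = 675)
M/(-3811) + (27 + (14 - B(4)))²/290 = 675/(-3811) + (27 + (14 - 1*19))²/290 = 675*(-1/3811) + (27 + (14 - 19))²*(1/290) = -675/3811 + (27 - 5)²*(1/290) = -675/3811 + 22²*(1/290) = -675/3811 + 484*(1/290) = -675/3811 + 242/145 = 824387/552595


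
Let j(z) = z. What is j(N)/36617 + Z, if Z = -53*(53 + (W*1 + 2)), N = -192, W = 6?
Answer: -118382953/36617 ≈ -3233.0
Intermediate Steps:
Z = -3233 (Z = -53*(53 + (6*1 + 2)) = -53*(53 + (6 + 2)) = -53*(53 + 8) = -53*61 = -3233)
j(N)/36617 + Z = -192/36617 - 3233 = -118382953/36617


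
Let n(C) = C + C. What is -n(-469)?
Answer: 938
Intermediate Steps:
n(C) = 2*C
-n(-469) = -2*(-469) = -1*(-938) = 938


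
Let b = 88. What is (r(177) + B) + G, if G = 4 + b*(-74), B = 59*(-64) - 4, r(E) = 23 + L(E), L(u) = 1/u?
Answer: -1816904/177 ≈ -10265.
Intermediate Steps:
r(E) = 23 + 1/E
B = -3780 (B = -3776 - 4 = -3780)
G = -6508 (G = 4 + 88*(-74) = 4 - 6512 = -6508)
(r(177) + B) + G = ((23 + 1/177) - 3780) - 6508 = (4072/177 - 3780) - 6508 = -664988/177 - 6508 = -1816904/177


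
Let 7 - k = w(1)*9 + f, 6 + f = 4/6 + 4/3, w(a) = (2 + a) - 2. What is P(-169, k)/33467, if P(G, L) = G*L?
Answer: -338/33467 ≈ -0.010100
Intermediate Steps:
w(a) = a
f = -4 (f = -6 + (4/6 + 4/3) = -6 + (4*(1/6) + 4*(1/3)) = -6 + (2/3 + 4/3) = -6 + 2 = -4)
k = 2 (k = 7 - (1*9 - 4) = 7 - (9 - 4) = 7 - 1*5 = 7 - 5 = 2)
P(-169, k)/33467 = -169*2/33467 = -338*1/33467 = -338/33467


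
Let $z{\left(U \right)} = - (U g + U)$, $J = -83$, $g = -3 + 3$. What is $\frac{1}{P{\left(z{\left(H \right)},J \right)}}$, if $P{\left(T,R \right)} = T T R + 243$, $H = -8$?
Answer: $- \frac{1}{5069} \approx -0.00019728$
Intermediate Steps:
$g = 0$
$z{\left(U \right)} = - U$ ($z{\left(U \right)} = - (U 0 + U) = - (0 + U) = - U$)
$P{\left(T,R \right)} = 243 + R T^{2}$ ($P{\left(T,R \right)} = T^{2} R + 243 = R T^{2} + 243 = 243 + R T^{2}$)
$\frac{1}{P{\left(z{\left(H \right)},J \right)}} = \frac{1}{243 - 83 \left(\left(-1\right) \left(-8\right)\right)^{2}} = \frac{1}{243 - 83 \cdot 8^{2}} = \frac{1}{243 - 5312} = \frac{1}{-5069} = - \frac{1}{5069}$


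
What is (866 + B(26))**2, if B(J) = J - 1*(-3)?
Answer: 801025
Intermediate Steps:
B(J) = 3 + J (B(J) = J + 3 = 3 + J)
(866 + B(26))**2 = (866 + (3 + 26))**2 = (866 + 29)**2 = 895**2 = 801025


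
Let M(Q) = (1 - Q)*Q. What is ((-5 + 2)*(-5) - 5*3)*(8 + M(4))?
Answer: 0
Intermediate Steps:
M(Q) = Q*(1 - Q)
((-5 + 2)*(-5) - 5*3)*(8 + M(4)) = ((-5 + 2)*(-5) - 5*3)*(8 + 4*(1 - 1*4)) = (-3*(-5) - 15)*(8 + 4*(1 - 4)) = (15 - 15)*(8 + 4*(-3)) = 0*(8 - 12) = 0*(-4) = 0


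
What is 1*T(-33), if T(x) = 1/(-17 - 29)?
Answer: -1/46 ≈ -0.021739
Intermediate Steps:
T(x) = -1/46 (T(x) = 1/(-46) = -1/46)
1*T(-33) = 1*(-1/46) = -1/46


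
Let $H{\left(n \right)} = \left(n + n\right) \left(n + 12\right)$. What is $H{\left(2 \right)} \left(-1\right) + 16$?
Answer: $-40$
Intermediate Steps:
$H{\left(n \right)} = 2 n \left(12 + n\right)$
$H{\left(2 \right)} \left(-1\right) + 16 = 2 \cdot 2 \left(12 + 2\right) \left(-1\right) + 16 = 2 \cdot 2 \cdot 14 \left(-1\right) + 16 = 56 \left(-1\right) + 16 = -56 + 16 = -40$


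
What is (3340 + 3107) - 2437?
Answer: 4010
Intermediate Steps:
(3340 + 3107) - 2437 = 6447 - 2437 = 4010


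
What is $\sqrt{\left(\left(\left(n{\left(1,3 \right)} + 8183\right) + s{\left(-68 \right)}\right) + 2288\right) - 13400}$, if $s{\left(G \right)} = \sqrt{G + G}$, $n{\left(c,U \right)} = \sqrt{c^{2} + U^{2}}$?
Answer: $\sqrt{-2929 + \sqrt{10} + 2 i \sqrt{34}} \approx 0.1078 + 54.091 i$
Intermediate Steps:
$n{\left(c,U \right)} = \sqrt{U^{2} + c^{2}}$
$s{\left(G \right)} = \sqrt{2} \sqrt{G}$ ($s{\left(G \right)} = \sqrt{2 G} = \sqrt{2} \sqrt{G}$)
$\sqrt{\left(\left(\left(n{\left(1,3 \right)} + 8183\right) + s{\left(-68 \right)}\right) + 2288\right) - 13400} = \sqrt{\left(\left(\left(\sqrt{3^{2} + 1^{2}} + 8183\right) + \sqrt{2} \sqrt{-68}\right) + 2288\right) - 13400} = \sqrt{\left(\left(\left(\sqrt{9 + 1} + 8183\right) + \sqrt{2} \cdot 2 i \sqrt{17}\right) + 2288\right) - 13400} = \sqrt{\left(\left(\left(\sqrt{10} + 8183\right) + 2 i \sqrt{34}\right) + 2288\right) - 13400} = \sqrt{\left(\left(\left(8183 + \sqrt{10}\right) + 2 i \sqrt{34}\right) + 2288\right) - 13400} = \sqrt{\left(\left(8183 + \sqrt{10} + 2 i \sqrt{34}\right) + 2288\right) - 13400} = \sqrt{\left(10471 + \sqrt{10} + 2 i \sqrt{34}\right) - 13400} = \sqrt{-2929 + \sqrt{10} + 2 i \sqrt{34}}$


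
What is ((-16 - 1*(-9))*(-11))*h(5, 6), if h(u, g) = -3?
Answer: -231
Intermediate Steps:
((-16 - 1*(-9))*(-11))*h(5, 6) = ((-16 - 1*(-9))*(-11))*(-3) = ((-16 + 9)*(-11))*(-3) = -7*(-11)*(-3) = 77*(-3) = -231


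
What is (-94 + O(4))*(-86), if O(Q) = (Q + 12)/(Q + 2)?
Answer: 23564/3 ≈ 7854.7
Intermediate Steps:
O(Q) = (12 + Q)/(2 + Q)
(-94 + O(4))*(-86) = (-94 + (12 + 4)/(2 + 4))*(-86) = (-94 + 16/6)*(-86) = (-94 + (⅙)*16)*(-86) = (-94 + 8/3)*(-86) = -274/3*(-86) = 23564/3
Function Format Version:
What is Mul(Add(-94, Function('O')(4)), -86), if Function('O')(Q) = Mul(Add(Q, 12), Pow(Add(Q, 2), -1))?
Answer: Rational(23564, 3) ≈ 7854.7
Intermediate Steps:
Function('O')(Q) = Mul(Pow(Add(2, Q), -1), Add(12, Q)) (Function('O')(Q) = Mul(Add(12, Q), Pow(Add(2, Q), -1)) = Mul(Pow(Add(2, Q), -1), Add(12, Q)))
Mul(Add(-94, Function('O')(4)), -86) = Mul(Add(-94, Mul(Pow(Add(2, 4), -1), Add(12, 4))), -86) = Mul(Add(-94, Mul(Pow(6, -1), 16)), -86) = Mul(Add(-94, Mul(Rational(1, 6), 16)), -86) = Mul(Add(-94, Rational(8, 3)), -86) = Mul(Rational(-274, 3), -86) = Rational(23564, 3)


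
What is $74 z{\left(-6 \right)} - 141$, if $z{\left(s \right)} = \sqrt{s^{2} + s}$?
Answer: $-141 + 74 \sqrt{30} \approx 264.31$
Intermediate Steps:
$z{\left(s \right)} = \sqrt{s + s^{2}}$
$74 z{\left(-6 \right)} - 141 = 74 \sqrt{- 6 \left(1 - 6\right)} - 141 = 74 \sqrt{\left(-6\right) \left(-5\right)} - 141 = 74 \sqrt{30} - 141 = -141 + 74 \sqrt{30}$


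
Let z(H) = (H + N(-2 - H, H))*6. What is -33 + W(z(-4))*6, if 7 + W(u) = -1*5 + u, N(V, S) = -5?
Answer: -429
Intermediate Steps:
z(H) = -30 + 6*H (z(H) = (H - 5)*6 = (-5 + H)*6 = -30 + 6*H)
W(u) = -12 + u (W(u) = -7 + (-1*5 + u) = -7 + (-5 + u) = -12 + u)
-33 + W(z(-4))*6 = -33 + (-12 + (-30 + 6*(-4)))*6 = -33 + (-12 + (-30 - 24))*6 = -33 + (-12 - 54)*6 = -33 - 66*6 = -33 - 396 = -429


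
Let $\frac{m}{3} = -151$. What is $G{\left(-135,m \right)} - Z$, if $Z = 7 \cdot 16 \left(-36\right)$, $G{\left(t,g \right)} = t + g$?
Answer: $3444$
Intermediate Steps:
$m = -453$ ($m = 3 \left(-151\right) = -453$)
$G{\left(t,g \right)} = g + t$
$Z = -4032$ ($Z = 112 \left(-36\right) = -4032$)
$G{\left(-135,m \right)} - Z = \left(-453 - 135\right) - -4032 = -588 + 4032 = 3444$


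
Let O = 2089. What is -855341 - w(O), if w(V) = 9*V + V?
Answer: -876231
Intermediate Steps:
w(V) = 10*V
-855341 - w(O) = -855341 - 10*2089 = -855341 - 1*20890 = -855341 - 20890 = -876231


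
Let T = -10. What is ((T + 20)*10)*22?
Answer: 2200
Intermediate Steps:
((T + 20)*10)*22 = ((-10 + 20)*10)*22 = (10*10)*22 = 100*22 = 2200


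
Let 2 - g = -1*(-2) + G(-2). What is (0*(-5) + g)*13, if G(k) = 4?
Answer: -52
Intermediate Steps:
g = -4 (g = 2 - (-1*(-2) + 4) = 2 - (2 + 4) = 2 - 1*6 = 2 - 6 = -4)
(0*(-5) + g)*13 = (0*(-5) - 4)*13 = (0 - 4)*13 = -4*13 = -52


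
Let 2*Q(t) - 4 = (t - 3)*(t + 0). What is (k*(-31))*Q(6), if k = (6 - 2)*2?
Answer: -2728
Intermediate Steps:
Q(t) = 2 + t*(-3 + t)/2 (Q(t) = 2 + ((t - 3)*(t + 0))/2 = 2 + ((-3 + t)*t)/2 = 2 + (t*(-3 + t))/2 = 2 + t*(-3 + t)/2)
k = 8 (k = 4*2 = 8)
(k*(-31))*Q(6) = (8*(-31))*(2 + (½)*6² - 3/2*6) = -248*(2 + (½)*36 - 9) = -248*(2 + 18 - 9) = -248*11 = -2728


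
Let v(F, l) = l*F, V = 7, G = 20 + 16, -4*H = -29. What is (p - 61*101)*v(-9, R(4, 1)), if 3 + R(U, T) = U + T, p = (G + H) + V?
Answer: 219987/2 ≈ 1.0999e+5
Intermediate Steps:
H = 29/4 (H = -1/4*(-29) = 29/4 ≈ 7.2500)
G = 36
p = 201/4 (p = (36 + 29/4) + 7 = 173/4 + 7 = 201/4 ≈ 50.250)
R(U, T) = -3 + T + U (R(U, T) = -3 + (U + T) = -3 + (T + U) = -3 + T + U)
v(F, l) = F*l
(p - 61*101)*v(-9, R(4, 1)) = (201/4 - 61*101)*(-9*(-3 + 1 + 4)) = (201/4 - 6161)*(-9*2) = -24443/4*(-18) = 219987/2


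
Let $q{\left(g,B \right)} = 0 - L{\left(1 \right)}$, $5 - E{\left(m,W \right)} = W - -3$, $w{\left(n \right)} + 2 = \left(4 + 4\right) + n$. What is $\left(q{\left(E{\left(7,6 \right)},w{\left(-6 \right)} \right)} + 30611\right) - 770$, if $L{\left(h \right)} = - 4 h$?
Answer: $29845$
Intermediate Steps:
$w{\left(n \right)} = 6 + n$ ($w{\left(n \right)} = -2 + \left(\left(4 + 4\right) + n\right) = -2 + \left(8 + n\right) = 6 + n$)
$E{\left(m,W \right)} = 2 - W$ ($E{\left(m,W \right)} = 5 - \left(W - -3\right) = 5 - \left(W + \left(-1 + 4\right)\right) = 5 - \left(W + 3\right) = 5 - \left(3 + W\right) = 2 - W$)
$q{\left(g,B \right)} = 4$ ($q{\left(g,B \right)} = 0 - \left(-4\right) 1 = 0 - -4 = 0 + 4 = 4$)
$\left(q{\left(E{\left(7,6 \right)},w{\left(-6 \right)} \right)} + 30611\right) - 770 = \left(4 + 30611\right) - 770 = 30615 - 770 = 29845$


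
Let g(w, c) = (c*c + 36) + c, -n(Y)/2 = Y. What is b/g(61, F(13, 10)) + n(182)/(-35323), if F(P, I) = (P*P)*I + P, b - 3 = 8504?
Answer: 1356801833/102505509204 ≈ 0.013236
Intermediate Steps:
b = 8507 (b = 3 + 8504 = 8507)
n(Y) = -2*Y
F(P, I) = P + I*P² (F(P, I) = P²*I + P = I*P² + P = P + I*P²)
g(w, c) = 36 + c + c² (g(w, c) = (c² + 36) + c = (36 + c²) + c = 36 + c + c²)
b/g(61, F(13, 10)) + n(182)/(-35323) = 8507/(36 + 13*(1 + 10*13) + (13*(1 + 10*13))²) - 2*182/(-35323) = 8507/(36 + 13*(1 + 130) + (13*(1 + 130))²) - 364*(-1/35323) = 8507/(36 + 13*131 + (13*131)²) + 364/35323 = 8507/(36 + 1703 + 1703²) + 364/35323 = 8507/(36 + 1703 + 2900209) + 364/35323 = 8507/2901948 + 364/35323 = 1356801833/102505509204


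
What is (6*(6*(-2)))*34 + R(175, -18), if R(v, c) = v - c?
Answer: -2255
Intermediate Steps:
(6*(6*(-2)))*34 + R(175, -18) = (6*(6*(-2)))*34 + (175 - 1*(-18)) = (6*(-12))*34 + (175 + 18) = -72*34 + 193 = -2448 + 193 = -2255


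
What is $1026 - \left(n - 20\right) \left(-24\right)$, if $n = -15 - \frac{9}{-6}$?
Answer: $222$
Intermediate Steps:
$n = - \frac{27}{2}$ ($n = -15 - - \frac{3}{2} = -15 + \frac{3}{2} = - \frac{27}{2} \approx -13.5$)
$1026 - \left(n - 20\right) \left(-24\right) = 1026 - \left(- \frac{27}{2} - 20\right) \left(-24\right) = 1026 - \left(- \frac{67}{2}\right) \left(-24\right) = 1026 - 804 = 222$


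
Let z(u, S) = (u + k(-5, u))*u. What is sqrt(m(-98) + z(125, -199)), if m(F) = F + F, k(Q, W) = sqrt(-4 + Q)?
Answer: sqrt(15429 + 375*I) ≈ 124.22 + 1.509*I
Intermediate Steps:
z(u, S) = u*(u + 3*I) (z(u, S) = (u + sqrt(-4 - 5))*u = (u + sqrt(-9))*u = (u + 3*I)*u = u*(u + 3*I))
m(F) = 2*F
sqrt(m(-98) + z(125, -199)) = sqrt(2*(-98) + 125*(125 + 3*I)) = sqrt(-196 + (15625 + 375*I)) = sqrt(15429 + 375*I)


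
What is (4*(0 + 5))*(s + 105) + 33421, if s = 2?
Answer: 35561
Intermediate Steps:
(4*(0 + 5))*(s + 105) + 33421 = (4*(0 + 5))*(2 + 105) + 33421 = (4*5)*107 + 33421 = 20*107 + 33421 = 2140 + 33421 = 35561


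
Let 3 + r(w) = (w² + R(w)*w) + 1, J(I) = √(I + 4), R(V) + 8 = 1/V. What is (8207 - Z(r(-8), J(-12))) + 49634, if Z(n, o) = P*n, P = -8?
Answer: 58857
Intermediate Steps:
R(V) = -8 + 1/V
J(I) = √(4 + I)
r(w) = -2 + w² + w*(-8 + 1/w) (r(w) = -3 + ((w² + (-8 + 1/w)*w) + 1) = -3 + ((w² + w*(-8 + 1/w)) + 1) = -3 + (1 + w² + w*(-8 + 1/w)) = -2 + w² + w*(-8 + 1/w))
Z(n, o) = -8*n
(8207 - Z(r(-8), J(-12))) + 49634 = (8207 - (-8)*(-1 + (-8)² - 8*(-8))) + 49634 = (8207 - (-8)*(-1 + 64 + 64)) + 49634 = (8207 - (-8)*127) + 49634 = (8207 - 1*(-1016)) + 49634 = (8207 + 1016) + 49634 = 9223 + 49634 = 58857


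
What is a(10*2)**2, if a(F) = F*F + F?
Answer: 176400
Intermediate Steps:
a(F) = F + F**2 (a(F) = F**2 + F = F + F**2)
a(10*2)**2 = ((10*2)*(1 + 10*2))**2 = (20*(1 + 20))**2 = (20*21)**2 = 420**2 = 176400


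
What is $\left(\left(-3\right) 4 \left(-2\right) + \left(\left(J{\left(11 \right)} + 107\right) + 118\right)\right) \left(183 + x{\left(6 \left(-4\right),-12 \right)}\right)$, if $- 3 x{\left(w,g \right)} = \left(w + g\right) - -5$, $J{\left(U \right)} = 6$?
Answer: $49300$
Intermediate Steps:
$x{\left(w,g \right)} = - \frac{5}{3} - \frac{g}{3} - \frac{w}{3}$ ($x{\left(w,g \right)} = - \frac{\left(w + g\right) - -5}{3} = - \frac{\left(g + w\right) + 5}{3} = - \frac{5 + g + w}{3} = - \frac{5}{3} - \frac{g}{3} - \frac{w}{3}$)
$\left(\left(-3\right) 4 \left(-2\right) + \left(\left(J{\left(11 \right)} + 107\right) + 118\right)\right) \left(183 + x{\left(6 \left(-4\right),-12 \right)}\right) = \left(\left(-3\right) 4 \left(-2\right) + \left(\left(6 + 107\right) + 118\right)\right) \left(183 - \left(- \frac{7}{3} + \frac{1}{3} \cdot 6 \left(-4\right)\right)\right) = \left(\left(-12\right) \left(-2\right) + \left(113 + 118\right)\right) \left(183 - - \frac{31}{3}\right) = \left(24 + 231\right) \left(183 + \left(- \frac{5}{3} + 4 + 8\right)\right) = 255 \left(183 + \frac{31}{3}\right) = 255 \cdot \frac{580}{3} = 49300$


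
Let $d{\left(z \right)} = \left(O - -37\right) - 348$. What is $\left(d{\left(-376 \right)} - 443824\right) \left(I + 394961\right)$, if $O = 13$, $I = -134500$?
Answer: $-115676460242$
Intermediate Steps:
$d{\left(z \right)} = -298$ ($d{\left(z \right)} = \left(13 - -37\right) - 348 = \left(13 + 37\right) - 348 = 50 - 348 = -298$)
$\left(d{\left(-376 \right)} - 443824\right) \left(I + 394961\right) = \left(-298 - 443824\right) \left(-134500 + 394961\right) = \left(-444122\right) 260461 = -115676460242$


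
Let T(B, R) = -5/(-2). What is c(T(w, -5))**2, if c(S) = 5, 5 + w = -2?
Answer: 25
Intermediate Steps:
w = -7 (w = -5 - 2 = -7)
T(B, R) = 5/2 (T(B, R) = -5*(-1/2) = 5/2)
c(T(w, -5))**2 = 5**2 = 25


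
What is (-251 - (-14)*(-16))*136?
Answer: -64600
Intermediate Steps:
(-251 - (-14)*(-16))*136 = (-251 - 1*224)*136 = (-251 - 224)*136 = -475*136 = -64600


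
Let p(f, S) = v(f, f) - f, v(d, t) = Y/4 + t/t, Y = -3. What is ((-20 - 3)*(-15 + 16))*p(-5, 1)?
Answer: -483/4 ≈ -120.75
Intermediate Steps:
v(d, t) = ¼ (v(d, t) = -3/4 + t/t = -3*¼ + 1 = -¾ + 1 = ¼)
p(f, S) = ¼ - f
((-20 - 3)*(-15 + 16))*p(-5, 1) = ((-20 - 3)*(-15 + 16))*(¼ - 1*(-5)) = (-23*1)*(¼ + 5) = -23*21/4 = -483/4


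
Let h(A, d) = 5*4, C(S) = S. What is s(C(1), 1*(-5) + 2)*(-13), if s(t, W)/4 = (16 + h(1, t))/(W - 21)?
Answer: 78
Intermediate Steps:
h(A, d) = 20
s(t, W) = 144/(-21 + W) (s(t, W) = 4*((16 + 20)/(W - 21)) = 4*(36/(-21 + W)) = 144/(-21 + W))
s(C(1), 1*(-5) + 2)*(-13) = (144/(-21 + (1*(-5) + 2)))*(-13) = (144/(-21 + (-5 + 2)))*(-13) = (144/(-21 - 3))*(-13) = (144/(-24))*(-13) = (144*(-1/24))*(-13) = -6*(-13) = 78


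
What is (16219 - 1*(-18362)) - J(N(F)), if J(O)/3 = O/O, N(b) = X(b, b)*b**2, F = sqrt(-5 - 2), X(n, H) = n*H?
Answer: 34578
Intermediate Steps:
X(n, H) = H*n
F = I*sqrt(7) (F = sqrt(-7) = I*sqrt(7) ≈ 2.6458*I)
N(b) = b**4 (N(b) = (b*b)*b**2 = b**2*b**2 = b**4)
J(O) = 3 (J(O) = 3*(O/O) = 3*1 = 3)
(16219 - 1*(-18362)) - J(N(F)) = (16219 - 1*(-18362)) - 1*3 = (16219 + 18362) - 3 = 34581 - 3 = 34578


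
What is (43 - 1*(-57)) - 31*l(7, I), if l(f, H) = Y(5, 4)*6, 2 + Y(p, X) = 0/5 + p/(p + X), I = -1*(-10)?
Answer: 1106/3 ≈ 368.67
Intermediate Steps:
I = 10
Y(p, X) = -2 + p/(X + p) (Y(p, X) = -2 + (0/5 + p/(p + X)) = -2 + (0*(1/5) + p/(X + p)) = -2 + (0 + p/(X + p)) = -2 + p/(X + p))
l(f, H) = -26/3 (l(f, H) = ((-1*5 - 2*4)/(4 + 5))*6 = ((-5 - 8)/9)*6 = ((1/9)*(-13))*6 = -13/9*6 = -26/3)
(43 - 1*(-57)) - 31*l(7, I) = (43 - 1*(-57)) - 31*(-26/3) = (43 + 57) + 806/3 = 100 + 806/3 = 1106/3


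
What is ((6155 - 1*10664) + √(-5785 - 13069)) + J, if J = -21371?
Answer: -25880 + I*√18854 ≈ -25880.0 + 137.31*I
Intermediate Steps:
((6155 - 1*10664) + √(-5785 - 13069)) + J = ((6155 - 1*10664) + √(-5785 - 13069)) - 21371 = ((6155 - 10664) + √(-18854)) - 21371 = (-4509 + I*√18854) - 21371 = -25880 + I*√18854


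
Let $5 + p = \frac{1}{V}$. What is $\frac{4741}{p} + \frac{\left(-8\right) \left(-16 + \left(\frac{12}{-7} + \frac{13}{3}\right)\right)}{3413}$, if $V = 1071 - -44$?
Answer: $- \frac{42096261927}{44389478} \approx -948.34$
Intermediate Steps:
$V = 1115$ ($V = 1071 + 44 = 1115$)
$p = - \frac{5574}{1115}$ ($p = -5 + \frac{1}{1115} = - \frac{5574}{1115} \approx -4.9991$)
$\frac{4741}{p} + \frac{\left(-8\right) \left(-16 + \left(\frac{12}{-7} + \frac{13}{3}\right)\right)}{3413} = \frac{4741}{- \frac{5574}{1115}} + \frac{\left(-8\right) \left(-16 + \left(\frac{12}{-7} + \frac{13}{3}\right)\right)}{3413} = 4741 \left(- \frac{1115}{5574}\right) + - 8 \left(-16 + \left(12 \left(- \frac{1}{7}\right) + 13 \cdot \frac{1}{3}\right)\right) \frac{1}{3413} = - \frac{5286215}{5574} + - 8 \left(-16 + \left(- \frac{12}{7} + \frac{13}{3}\right)\right) \frac{1}{3413} = - \frac{5286215}{5574} + - 8 \left(-16 + \frac{55}{21}\right) \frac{1}{3413} = - \frac{5286215}{5574} + \left(-8\right) \left(- \frac{281}{21}\right) \frac{1}{3413} = - \frac{5286215}{5574} + \frac{2248}{21} \cdot \frac{1}{3413} = - \frac{5286215}{5574} + \frac{2248}{71673} = - \frac{42096261927}{44389478}$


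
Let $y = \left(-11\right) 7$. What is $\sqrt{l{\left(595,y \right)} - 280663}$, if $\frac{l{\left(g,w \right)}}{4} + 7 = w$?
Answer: $i \sqrt{280999} \approx 530.09 i$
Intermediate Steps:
$y = -77$
$l{\left(g,w \right)} = -28 + 4 w$
$\sqrt{l{\left(595,y \right)} - 280663} = \sqrt{\left(-28 + 4 \left(-77\right)\right) - 280663} = \sqrt{\left(-28 - 308\right) - 280663} = \sqrt{-336 - 280663} = \sqrt{-280999} = i \sqrt{280999}$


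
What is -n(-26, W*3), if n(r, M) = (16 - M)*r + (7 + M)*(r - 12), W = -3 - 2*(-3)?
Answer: 790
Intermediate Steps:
W = 3 (W = -3 + 6 = 3)
n(r, M) = r*(16 - M) + (-12 + r)*(7 + M) (n(r, M) = r*(16 - M) + (7 + M)*(-12 + r) = r*(16 - M) + (-12 + r)*(7 + M))
-n(-26, W*3) = -(-84 - 36*3 + 23*(-26)) = -(-84 - 12*9 - 598) = -(-84 - 108 - 598) = -1*(-790) = 790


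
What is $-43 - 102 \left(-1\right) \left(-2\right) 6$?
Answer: $-1267$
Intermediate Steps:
$-43 - 102 \left(-1\right) \left(-2\right) 6 = -43 - 102 \cdot 2 \cdot 6 = -43 - 1224 = -1267$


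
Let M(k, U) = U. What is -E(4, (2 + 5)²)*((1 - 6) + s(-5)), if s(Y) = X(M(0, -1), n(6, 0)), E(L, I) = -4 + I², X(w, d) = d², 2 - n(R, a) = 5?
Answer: -9588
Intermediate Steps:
n(R, a) = -3 (n(R, a) = 2 - 1*5 = 2 - 5 = -3)
s(Y) = 9 (s(Y) = (-3)² = 9)
-E(4, (2 + 5)²)*((1 - 6) + s(-5)) = -(-4 + ((2 + 5)²)²)*((1 - 6) + 9) = -(-4 + (7²)²)*(-5 + 9) = -(-4 + 49²)*4 = -(-4 + 2401)*4 = -2397*4 = -1*9588 = -9588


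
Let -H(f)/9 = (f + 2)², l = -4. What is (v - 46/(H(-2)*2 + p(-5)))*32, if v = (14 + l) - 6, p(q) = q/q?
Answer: -1344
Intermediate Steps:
p(q) = 1
v = 4 (v = (14 - 4) - 6 = 10 - 6 = 4)
H(f) = -9*(2 + f)² (H(f) = -9*(f + 2)² = -9*(2 + f)²)
(v - 46/(H(-2)*2 + p(-5)))*32 = (4 - 46/(-9*(2 - 2)²*2 + 1))*32 = (4 - 46/(-9*0²*2 + 1))*32 = (4 - 46/(-9*0*2 + 1))*32 = (4 - 46/(0*2 + 1))*32 = (4 - 46/(0 + 1))*32 = (4 - 46/1)*32 = (4 - 46*1)*32 = (4 - 46)*32 = -42*32 = -1344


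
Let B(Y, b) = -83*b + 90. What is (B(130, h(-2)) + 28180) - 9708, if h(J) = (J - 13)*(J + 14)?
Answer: 33502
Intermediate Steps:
h(J) = (-13 + J)*(14 + J)
B(Y, b) = 90 - 83*b
(B(130, h(-2)) + 28180) - 9708 = ((90 - 83*(-182 - 2 + (-2)²)) + 28180) - 9708 = ((90 - 83*(-182 - 2 + 4)) + 28180) - 9708 = ((90 - 83*(-180)) + 28180) - 9708 = ((90 + 14940) + 28180) - 9708 = (15030 + 28180) - 9708 = 43210 - 9708 = 33502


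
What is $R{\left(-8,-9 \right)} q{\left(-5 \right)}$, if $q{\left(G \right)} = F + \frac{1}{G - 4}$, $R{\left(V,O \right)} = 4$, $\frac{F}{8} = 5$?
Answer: $\frac{1436}{9} \approx 159.56$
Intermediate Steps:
$F = 40$ ($F = 8 \cdot 5 = 40$)
$q{\left(G \right)} = 40 + \frac{1}{-4 + G}$ ($q{\left(G \right)} = 40 + \frac{1}{G - 4} = 40 + \frac{1}{-4 + G}$)
$R{\left(-8,-9 \right)} q{\left(-5 \right)} = 4 \frac{-159 + 40 \left(-5\right)}{-4 - 5} = 4 \frac{-159 - 200}{-9} = 4 \left(\left(- \frac{1}{9}\right) \left(-359\right)\right) = 4 \cdot \frac{359}{9} = \frac{1436}{9}$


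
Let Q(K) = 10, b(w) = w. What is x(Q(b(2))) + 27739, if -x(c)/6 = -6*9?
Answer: 28063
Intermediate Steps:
x(c) = 324 (x(c) = -(-36)*9 = -6*(-54) = 324)
x(Q(b(2))) + 27739 = 324 + 27739 = 28063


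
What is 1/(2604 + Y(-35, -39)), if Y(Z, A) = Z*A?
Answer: 1/3969 ≈ 0.00025195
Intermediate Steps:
Y(Z, A) = A*Z
1/(2604 + Y(-35, -39)) = 1/(2604 - 39*(-35)) = 1/(2604 + 1365) = 1/3969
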